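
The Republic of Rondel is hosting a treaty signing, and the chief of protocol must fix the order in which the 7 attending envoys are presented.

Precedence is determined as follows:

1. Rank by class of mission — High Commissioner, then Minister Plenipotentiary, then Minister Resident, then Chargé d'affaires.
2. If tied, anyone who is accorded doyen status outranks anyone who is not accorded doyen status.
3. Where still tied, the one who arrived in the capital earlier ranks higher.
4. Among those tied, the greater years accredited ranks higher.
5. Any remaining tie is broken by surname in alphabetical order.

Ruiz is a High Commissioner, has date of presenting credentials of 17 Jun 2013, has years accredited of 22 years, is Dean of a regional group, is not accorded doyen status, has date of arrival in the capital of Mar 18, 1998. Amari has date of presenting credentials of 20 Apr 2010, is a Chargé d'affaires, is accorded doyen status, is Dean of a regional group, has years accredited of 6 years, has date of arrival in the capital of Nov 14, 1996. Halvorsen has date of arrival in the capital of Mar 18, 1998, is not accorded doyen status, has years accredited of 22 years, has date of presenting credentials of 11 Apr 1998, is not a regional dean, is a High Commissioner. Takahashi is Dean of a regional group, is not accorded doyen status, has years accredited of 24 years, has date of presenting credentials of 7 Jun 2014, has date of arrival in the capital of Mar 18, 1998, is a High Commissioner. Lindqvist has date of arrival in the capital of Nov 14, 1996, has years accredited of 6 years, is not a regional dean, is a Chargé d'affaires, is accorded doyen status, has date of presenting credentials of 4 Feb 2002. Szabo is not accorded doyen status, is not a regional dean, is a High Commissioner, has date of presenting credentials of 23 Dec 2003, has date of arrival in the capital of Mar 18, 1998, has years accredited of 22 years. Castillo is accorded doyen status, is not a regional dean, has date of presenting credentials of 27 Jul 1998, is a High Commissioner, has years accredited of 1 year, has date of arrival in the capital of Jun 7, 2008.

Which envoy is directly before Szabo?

By class of mission: Castillo, Takahashi, Halvorsen, Ruiz and Szabo (High Commissioner); then Amari and Lindqvist (Chargé d'affaires).
Among Castillo, Takahashi, Halvorsen, Ruiz and Szabo, accorded doyen status before not accorded doyen status: Castillo (accorded doyen status) before Takahashi, Halvorsen, Ruiz and Szabo (not accorded doyen status).
Takahashi, Halvorsen, Ruiz and Szabo all have date of arrival in the capital Mar 18, 1998, so the next rule applies.
Among Takahashi, Halvorsen, Ruiz and Szabo, by years accredited (higher first): Takahashi (24 years) before Halvorsen, Ruiz and Szabo (22 years).
Among Halvorsen, Ruiz and Szabo, alphabetically by surname: Halvorsen before Ruiz before Szabo.
Amari and Lindqvist are each accorded doyen status, so the next rule applies.
Amari and Lindqvist both have date of arrival in the capital Nov 14, 1996, so the next rule applies.
Amari and Lindqvist both have years accredited 6 years, so the next rule applies.
Among Amari and Lindqvist, alphabetically by surname: Amari before Lindqvist.
Order: Castillo, Takahashi, Halvorsen, Ruiz, Szabo, Amari, Lindqvist.

Ruiz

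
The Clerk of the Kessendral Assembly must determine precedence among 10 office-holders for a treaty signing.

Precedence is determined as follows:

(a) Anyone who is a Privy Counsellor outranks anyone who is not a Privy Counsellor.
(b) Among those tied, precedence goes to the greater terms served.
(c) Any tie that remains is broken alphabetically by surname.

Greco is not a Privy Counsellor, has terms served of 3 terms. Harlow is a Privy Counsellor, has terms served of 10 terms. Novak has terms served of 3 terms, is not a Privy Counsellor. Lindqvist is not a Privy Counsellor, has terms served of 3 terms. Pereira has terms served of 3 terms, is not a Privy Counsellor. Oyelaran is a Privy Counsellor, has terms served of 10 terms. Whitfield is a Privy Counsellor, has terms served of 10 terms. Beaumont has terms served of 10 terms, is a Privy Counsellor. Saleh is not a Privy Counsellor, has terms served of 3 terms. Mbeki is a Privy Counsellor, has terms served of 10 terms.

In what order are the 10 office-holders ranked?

By the first rule: Beaumont, Harlow, Mbeki, Oyelaran and Whitfield (each a Privy Counsellor); then Greco, Lindqvist, Novak, Pereira and Saleh (each not a Privy Counsellor).
Beaumont, Harlow, Mbeki, Oyelaran and Whitfield all have terms served 10 terms, so the next rule applies.
Among Beaumont, Harlow, Mbeki, Oyelaran and Whitfield, alphabetically by surname: Beaumont before Harlow before Mbeki before Oyelaran before Whitfield.
Greco, Lindqvist, Novak, Pereira and Saleh all have terms served 3 terms, so the next rule applies.
Among Greco, Lindqvist, Novak, Pereira and Saleh, alphabetically by surname: Greco before Lindqvist before Novak before Pereira before Saleh.
Full order: Beaumont, Harlow, Mbeki, Oyelaran, Whitfield, Greco, Lindqvist, Novak, Pereira, Saleh.

Beaumont, Harlow, Mbeki, Oyelaran, Whitfield, Greco, Lindqvist, Novak, Pereira, Saleh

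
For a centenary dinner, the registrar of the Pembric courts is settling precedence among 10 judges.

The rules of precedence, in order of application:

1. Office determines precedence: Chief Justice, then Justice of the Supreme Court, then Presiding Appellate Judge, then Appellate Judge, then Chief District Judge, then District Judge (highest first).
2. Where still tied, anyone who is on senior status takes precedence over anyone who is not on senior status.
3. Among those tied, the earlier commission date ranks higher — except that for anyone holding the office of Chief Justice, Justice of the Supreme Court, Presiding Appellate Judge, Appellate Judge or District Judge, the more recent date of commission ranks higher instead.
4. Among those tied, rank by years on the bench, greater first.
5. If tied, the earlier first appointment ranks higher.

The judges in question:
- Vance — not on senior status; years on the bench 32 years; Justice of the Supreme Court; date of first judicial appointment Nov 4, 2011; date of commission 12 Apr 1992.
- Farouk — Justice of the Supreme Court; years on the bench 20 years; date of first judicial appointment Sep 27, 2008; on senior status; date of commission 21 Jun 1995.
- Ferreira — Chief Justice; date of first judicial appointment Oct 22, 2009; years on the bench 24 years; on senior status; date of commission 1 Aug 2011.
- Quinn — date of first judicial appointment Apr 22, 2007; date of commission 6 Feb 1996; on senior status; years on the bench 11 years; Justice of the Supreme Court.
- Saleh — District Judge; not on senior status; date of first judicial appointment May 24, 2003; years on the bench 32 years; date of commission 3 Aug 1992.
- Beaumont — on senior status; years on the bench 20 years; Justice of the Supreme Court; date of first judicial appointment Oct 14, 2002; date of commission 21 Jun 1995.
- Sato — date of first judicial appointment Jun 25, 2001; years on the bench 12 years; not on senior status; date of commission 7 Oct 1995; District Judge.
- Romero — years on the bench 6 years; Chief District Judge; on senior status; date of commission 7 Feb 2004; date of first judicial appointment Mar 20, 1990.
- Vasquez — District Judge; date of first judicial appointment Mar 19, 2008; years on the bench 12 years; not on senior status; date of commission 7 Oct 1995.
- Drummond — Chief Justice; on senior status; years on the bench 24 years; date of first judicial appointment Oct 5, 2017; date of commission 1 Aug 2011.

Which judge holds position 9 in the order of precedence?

Vasquez

By office: Ferreira and Drummond (Chief Justice); then Quinn, Beaumont, Farouk and Vance (Justice of the Supreme Court); then Romero (Chief District Judge); then Sato, Vasquez and Saleh (District Judge).
Ferreira and Drummond are each on senior status, so the next rule applies.
Ferreira and Drummond both have date of commission 1 Aug 2011, so the next rule applies.
Ferreira and Drummond both have years on the bench 24 years, so the next rule applies.
Among Ferreira and Drummond, by date of first judicial appointment (earlier first): Ferreira (Oct 22, 2009) before Drummond (Oct 5, 2017).
Among Quinn, Beaumont, Farouk and Vance, on senior status before not on senior status: Quinn, Beaumont and Farouk (on senior status) before Vance (not on senior status).
Among Quinn, Beaumont and Farouk, by date of commission (later first) (reversed rule for this group): Quinn (6 Feb 1996) before Beaumont and Farouk (21 Jun 1995).
Beaumont and Farouk both have years on the bench 20 years, so the next rule applies.
Among Beaumont and Farouk, by date of first judicial appointment (earlier first): Beaumont (Oct 14, 2002) before Farouk (Sep 27, 2008).
Sato, Vasquez and Saleh are each not on senior status, so the next rule applies.
Among Sato, Vasquez and Saleh, by date of commission (later first) (reversed rule for this group): Sato and Vasquez (7 Oct 1995) before Saleh (3 Aug 1992).
Sato and Vasquez both have years on the bench 12 years, so the next rule applies.
Among Sato and Vasquez, by date of first judicial appointment (earlier first): Sato (Jun 25, 2001) before Vasquez (Mar 19, 2008).
Order: Ferreira, Drummond, Quinn, Beaumont, Farouk, Vance, Romero, Sato, Vasquez, Saleh.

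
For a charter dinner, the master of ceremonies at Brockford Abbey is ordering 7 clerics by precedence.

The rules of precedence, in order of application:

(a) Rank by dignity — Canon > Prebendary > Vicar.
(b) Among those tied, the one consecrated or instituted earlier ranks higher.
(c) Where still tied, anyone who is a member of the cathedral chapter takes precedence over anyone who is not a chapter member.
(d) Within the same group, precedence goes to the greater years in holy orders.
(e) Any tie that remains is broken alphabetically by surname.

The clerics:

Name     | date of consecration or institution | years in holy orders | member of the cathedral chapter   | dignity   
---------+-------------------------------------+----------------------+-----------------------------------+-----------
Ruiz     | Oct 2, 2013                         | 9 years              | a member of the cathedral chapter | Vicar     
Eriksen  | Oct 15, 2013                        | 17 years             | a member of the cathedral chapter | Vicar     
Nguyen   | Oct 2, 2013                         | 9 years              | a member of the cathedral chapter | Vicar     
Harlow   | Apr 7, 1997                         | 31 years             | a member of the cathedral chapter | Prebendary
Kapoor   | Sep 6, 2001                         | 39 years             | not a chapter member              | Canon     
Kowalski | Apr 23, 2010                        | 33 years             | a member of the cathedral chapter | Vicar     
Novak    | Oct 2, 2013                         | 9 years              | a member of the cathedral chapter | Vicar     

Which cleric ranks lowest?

By dignity: Kapoor (Canon); then Harlow (Prebendary); then Kowalski, Nguyen, Novak, Ruiz and Eriksen (Vicar).
Among Kowalski, Nguyen, Novak, Ruiz and Eriksen, by date of consecration or institution (earlier first): Kowalski (Apr 23, 2010) before Nguyen, Novak and Ruiz (Oct 2, 2013) before Eriksen (Oct 15, 2013).
Nguyen, Novak and Ruiz are each a member of the cathedral chapter, so the next rule applies.
Nguyen, Novak and Ruiz all have years in holy orders 9 years, so the next rule applies.
Among Nguyen, Novak and Ruiz, alphabetically by surname: Nguyen before Novak before Ruiz.
Order: Kapoor, Harlow, Kowalski, Nguyen, Novak, Ruiz, Eriksen.

Eriksen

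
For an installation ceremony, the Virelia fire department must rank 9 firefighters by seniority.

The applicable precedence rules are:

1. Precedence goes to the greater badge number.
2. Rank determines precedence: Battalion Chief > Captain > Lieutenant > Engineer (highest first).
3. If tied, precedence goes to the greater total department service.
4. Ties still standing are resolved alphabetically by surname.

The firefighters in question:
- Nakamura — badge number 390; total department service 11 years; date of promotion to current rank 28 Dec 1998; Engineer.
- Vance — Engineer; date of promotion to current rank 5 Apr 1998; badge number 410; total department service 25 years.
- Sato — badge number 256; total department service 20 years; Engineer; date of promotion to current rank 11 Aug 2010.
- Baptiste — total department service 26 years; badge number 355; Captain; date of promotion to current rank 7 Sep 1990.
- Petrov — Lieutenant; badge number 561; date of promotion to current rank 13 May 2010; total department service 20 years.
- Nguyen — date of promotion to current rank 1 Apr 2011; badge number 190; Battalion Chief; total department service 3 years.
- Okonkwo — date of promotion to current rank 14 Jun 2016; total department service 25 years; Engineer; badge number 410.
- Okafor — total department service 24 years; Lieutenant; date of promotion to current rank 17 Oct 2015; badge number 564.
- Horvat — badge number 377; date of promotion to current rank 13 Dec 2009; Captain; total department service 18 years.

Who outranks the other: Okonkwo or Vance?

Okonkwo

By badge number (higher first): Okafor (564); then Petrov (561); then Okonkwo and Vance (both 410); then Nakamura (390); then Horvat (377); then Baptiste (355); then Sato (256); then Nguyen (190).
Okonkwo and Vance are each Engineer, so the next rule applies.
Okonkwo and Vance both have total department service 25 years, so the next rule applies.
Among Okonkwo and Vance, alphabetically by surname: Okonkwo before Vance.
So Okonkwo takes precedence.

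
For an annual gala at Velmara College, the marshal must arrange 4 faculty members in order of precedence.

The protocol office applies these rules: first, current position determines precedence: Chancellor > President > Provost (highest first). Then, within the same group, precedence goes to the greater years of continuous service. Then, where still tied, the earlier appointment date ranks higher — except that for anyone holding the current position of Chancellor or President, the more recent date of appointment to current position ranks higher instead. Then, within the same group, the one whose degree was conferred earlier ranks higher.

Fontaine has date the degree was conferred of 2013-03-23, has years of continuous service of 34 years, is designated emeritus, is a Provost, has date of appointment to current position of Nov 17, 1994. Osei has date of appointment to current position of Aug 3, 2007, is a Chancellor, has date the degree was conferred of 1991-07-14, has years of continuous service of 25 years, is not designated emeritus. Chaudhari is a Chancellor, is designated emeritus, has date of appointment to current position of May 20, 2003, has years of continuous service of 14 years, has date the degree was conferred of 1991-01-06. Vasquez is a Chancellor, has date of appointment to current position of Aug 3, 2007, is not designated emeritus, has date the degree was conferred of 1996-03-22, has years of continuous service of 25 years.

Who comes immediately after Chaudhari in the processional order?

Fontaine

By current position: Osei, Vasquez and Chaudhari (Chancellor); then Fontaine (Provost).
Among Osei, Vasquez and Chaudhari, by years of continuous service (higher first): Osei and Vasquez (25 years) before Chaudhari (14 years).
Osei and Vasquez both have date of appointment to current position Aug 3, 2007, so the next rule applies.
Among Osei and Vasquez, by date the degree was conferred (earlier first): Osei (1991-07-14) before Vasquez (1996-03-22).
Order: Osei, Vasquez, Chaudhari, Fontaine.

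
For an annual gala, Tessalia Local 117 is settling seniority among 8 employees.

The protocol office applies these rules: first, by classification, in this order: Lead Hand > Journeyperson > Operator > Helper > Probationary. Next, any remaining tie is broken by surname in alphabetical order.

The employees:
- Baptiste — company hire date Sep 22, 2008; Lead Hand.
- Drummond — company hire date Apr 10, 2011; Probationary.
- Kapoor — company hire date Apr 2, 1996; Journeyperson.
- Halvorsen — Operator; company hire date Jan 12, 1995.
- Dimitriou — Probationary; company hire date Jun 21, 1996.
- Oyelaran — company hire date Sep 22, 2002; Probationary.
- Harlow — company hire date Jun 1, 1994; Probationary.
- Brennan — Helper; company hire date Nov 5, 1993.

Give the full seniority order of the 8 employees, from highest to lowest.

By classification: Baptiste (Lead Hand); then Kapoor (Journeyperson); then Halvorsen (Operator); then Brennan (Helper); then Dimitriou, Drummond, Harlow and Oyelaran (Probationary).
Among Dimitriou, Drummond, Harlow and Oyelaran, alphabetically by surname: Dimitriou before Drummond before Harlow before Oyelaran.
Full order: Baptiste, Kapoor, Halvorsen, Brennan, Dimitriou, Drummond, Harlow, Oyelaran.

Baptiste, Kapoor, Halvorsen, Brennan, Dimitriou, Drummond, Harlow, Oyelaran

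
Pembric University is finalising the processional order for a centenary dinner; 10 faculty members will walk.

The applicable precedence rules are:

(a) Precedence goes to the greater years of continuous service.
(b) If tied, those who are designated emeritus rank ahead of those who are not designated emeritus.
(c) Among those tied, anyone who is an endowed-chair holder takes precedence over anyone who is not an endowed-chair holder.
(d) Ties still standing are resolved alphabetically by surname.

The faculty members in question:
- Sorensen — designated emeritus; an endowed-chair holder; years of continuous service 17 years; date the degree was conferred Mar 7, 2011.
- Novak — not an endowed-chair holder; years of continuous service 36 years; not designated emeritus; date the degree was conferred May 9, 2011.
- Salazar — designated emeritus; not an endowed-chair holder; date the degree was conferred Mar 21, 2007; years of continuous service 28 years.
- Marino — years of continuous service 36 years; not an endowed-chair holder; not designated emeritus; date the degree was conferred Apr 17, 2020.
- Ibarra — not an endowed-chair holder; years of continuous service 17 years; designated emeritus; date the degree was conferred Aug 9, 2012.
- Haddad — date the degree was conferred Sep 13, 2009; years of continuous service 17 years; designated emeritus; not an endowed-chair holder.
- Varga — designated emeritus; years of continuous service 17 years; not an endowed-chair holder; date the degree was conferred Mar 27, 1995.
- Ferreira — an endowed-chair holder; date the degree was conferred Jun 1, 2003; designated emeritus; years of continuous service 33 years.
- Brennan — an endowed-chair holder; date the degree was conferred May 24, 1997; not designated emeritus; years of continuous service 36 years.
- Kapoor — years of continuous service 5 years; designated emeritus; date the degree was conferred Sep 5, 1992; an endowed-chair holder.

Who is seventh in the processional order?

By years of continuous service (higher first): Brennan, Marino and Novak (each 36 years); then Ferreira (33 years); then Salazar (28 years); then Sorensen, Haddad, Ibarra and Varga (each 17 years); then Kapoor (5 years).
Brennan, Marino and Novak are each not designated emeritus, so the next rule applies.
Among Brennan, Marino and Novak, an endowed-chair holder before not an endowed-chair holder: Brennan (an endowed-chair holder) before Marino and Novak (not an endowed-chair holder).
Among Marino and Novak, alphabetically by surname: Marino before Novak.
Sorensen, Haddad, Ibarra and Varga are each designated emeritus, so the next rule applies.
Among Sorensen, Haddad, Ibarra and Varga, an endowed-chair holder before not an endowed-chair holder: Sorensen (an endowed-chair holder) before Haddad, Ibarra and Varga (not an endowed-chair holder).
Among Haddad, Ibarra and Varga, alphabetically by surname: Haddad before Ibarra before Varga.
Order: Brennan, Marino, Novak, Ferreira, Salazar, Sorensen, Haddad, Ibarra, Varga, Kapoor.

Haddad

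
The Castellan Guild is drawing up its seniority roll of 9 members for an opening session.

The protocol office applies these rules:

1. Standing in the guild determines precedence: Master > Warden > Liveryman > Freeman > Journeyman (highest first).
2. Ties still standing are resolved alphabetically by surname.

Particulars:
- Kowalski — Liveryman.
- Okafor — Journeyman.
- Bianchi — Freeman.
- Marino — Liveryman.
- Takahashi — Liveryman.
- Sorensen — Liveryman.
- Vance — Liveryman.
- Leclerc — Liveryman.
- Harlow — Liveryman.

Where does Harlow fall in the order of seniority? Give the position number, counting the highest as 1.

By standing in the guild: Harlow, Kowalski, Leclerc, Marino, Sorensen, Takahashi and Vance (Liveryman); then Bianchi (Freeman); then Okafor (Journeyman).
Among Harlow, Kowalski, Leclerc, Marino, Sorensen, Takahashi and Vance, alphabetically by surname: Harlow before Kowalski before Leclerc before Marino before Sorensen before Takahashi before Vance.
Order: Harlow, Kowalski, Leclerc, Marino, Sorensen, Takahashi, Vance, Bianchi, Okafor. So position 1.

1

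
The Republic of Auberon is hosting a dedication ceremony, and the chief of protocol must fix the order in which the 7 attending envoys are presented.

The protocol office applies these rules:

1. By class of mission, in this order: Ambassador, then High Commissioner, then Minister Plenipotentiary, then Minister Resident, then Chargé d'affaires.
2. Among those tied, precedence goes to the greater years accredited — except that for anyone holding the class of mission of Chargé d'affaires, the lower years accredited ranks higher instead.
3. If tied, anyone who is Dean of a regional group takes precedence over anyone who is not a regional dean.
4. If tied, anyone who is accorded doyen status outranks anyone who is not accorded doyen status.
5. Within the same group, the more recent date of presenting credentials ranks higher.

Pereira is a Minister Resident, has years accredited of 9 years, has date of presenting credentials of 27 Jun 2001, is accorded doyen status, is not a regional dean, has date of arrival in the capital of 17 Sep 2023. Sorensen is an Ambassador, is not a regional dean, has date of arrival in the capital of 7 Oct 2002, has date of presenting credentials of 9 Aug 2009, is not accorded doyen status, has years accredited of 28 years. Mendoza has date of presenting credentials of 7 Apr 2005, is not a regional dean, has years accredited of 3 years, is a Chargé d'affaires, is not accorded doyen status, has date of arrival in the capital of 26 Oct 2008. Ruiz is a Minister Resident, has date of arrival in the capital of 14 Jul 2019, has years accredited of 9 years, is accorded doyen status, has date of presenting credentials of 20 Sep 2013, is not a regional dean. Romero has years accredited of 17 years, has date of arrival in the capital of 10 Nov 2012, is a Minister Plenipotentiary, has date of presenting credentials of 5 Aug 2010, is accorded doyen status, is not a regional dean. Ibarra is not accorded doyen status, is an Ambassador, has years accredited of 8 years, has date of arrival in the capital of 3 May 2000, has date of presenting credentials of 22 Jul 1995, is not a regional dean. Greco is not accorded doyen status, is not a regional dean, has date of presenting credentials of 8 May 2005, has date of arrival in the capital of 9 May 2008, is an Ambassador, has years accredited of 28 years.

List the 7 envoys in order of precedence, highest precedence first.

By class of mission: Sorensen, Greco and Ibarra (Ambassador); then Romero (Minister Plenipotentiary); then Ruiz and Pereira (Minister Resident); then Mendoza (Chargé d'affaires).
Among Sorensen, Greco and Ibarra, by years accredited (higher first): Sorensen and Greco (28 years) before Ibarra (8 years).
Sorensen and Greco are each not a regional dean, so the next rule applies.
Sorensen and Greco are each not accorded doyen status, so the next rule applies.
Among Sorensen and Greco, by date of presenting credentials (later first): Sorensen (9 Aug 2009) before Greco (8 May 2005).
Ruiz and Pereira both have years accredited 9 years, so the next rule applies.
Ruiz and Pereira are each not a regional dean, so the next rule applies.
Ruiz and Pereira are each accorded doyen status, so the next rule applies.
Among Ruiz and Pereira, by date of presenting credentials (later first): Ruiz (20 Sep 2013) before Pereira (27 Jun 2001).
Full order: Sorensen, Greco, Ibarra, Romero, Ruiz, Pereira, Mendoza.

Sorensen, Greco, Ibarra, Romero, Ruiz, Pereira, Mendoza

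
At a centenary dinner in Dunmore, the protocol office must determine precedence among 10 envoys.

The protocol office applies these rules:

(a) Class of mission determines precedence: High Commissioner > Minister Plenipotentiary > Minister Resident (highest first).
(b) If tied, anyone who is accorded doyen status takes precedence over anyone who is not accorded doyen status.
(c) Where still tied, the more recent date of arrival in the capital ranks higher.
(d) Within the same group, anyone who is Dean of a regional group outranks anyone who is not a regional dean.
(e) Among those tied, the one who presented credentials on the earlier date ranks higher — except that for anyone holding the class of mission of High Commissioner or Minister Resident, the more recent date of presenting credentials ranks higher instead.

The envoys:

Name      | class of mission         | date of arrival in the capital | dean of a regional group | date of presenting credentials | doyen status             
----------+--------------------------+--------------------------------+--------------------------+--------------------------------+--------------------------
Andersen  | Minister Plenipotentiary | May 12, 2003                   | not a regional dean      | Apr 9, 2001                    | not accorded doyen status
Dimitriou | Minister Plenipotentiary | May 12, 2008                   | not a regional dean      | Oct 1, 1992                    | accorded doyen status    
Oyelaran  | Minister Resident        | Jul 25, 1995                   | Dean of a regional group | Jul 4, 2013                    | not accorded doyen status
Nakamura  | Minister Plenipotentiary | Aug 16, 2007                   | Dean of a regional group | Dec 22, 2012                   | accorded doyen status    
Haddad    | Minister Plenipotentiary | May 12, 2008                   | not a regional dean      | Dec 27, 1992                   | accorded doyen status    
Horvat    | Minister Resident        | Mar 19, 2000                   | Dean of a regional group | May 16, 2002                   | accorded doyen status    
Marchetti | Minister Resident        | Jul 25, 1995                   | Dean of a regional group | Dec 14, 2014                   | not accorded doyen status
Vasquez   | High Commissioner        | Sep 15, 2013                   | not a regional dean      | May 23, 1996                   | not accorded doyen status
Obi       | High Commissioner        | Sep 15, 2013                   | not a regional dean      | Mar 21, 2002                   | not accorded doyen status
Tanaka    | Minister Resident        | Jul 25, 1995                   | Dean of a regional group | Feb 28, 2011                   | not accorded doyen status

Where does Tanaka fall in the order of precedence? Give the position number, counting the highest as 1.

By class of mission: Obi and Vasquez (High Commissioner); then Dimitriou, Haddad, Nakamura and Andersen (Minister Plenipotentiary); then Horvat, Marchetti, Oyelaran and Tanaka (Minister Resident).
Obi and Vasquez are each not accorded doyen status, so the next rule applies.
Obi and Vasquez both have date of arrival in the capital Sep 15, 2013, so the next rule applies.
Obi and Vasquez are each not a regional dean, so the next rule applies.
Among Obi and Vasquez, by date of presenting credentials (later first) (reversed rule for this group): Obi (Mar 21, 2002) before Vasquez (May 23, 1996).
Among Dimitriou, Haddad, Nakamura and Andersen, accorded doyen status before not accorded doyen status: Dimitriou, Haddad and Nakamura (accorded doyen status) before Andersen (not accorded doyen status).
Among Dimitriou, Haddad and Nakamura, by date of arrival in the capital (later first): Dimitriou and Haddad (May 12, 2008) before Nakamura (Aug 16, 2007).
Dimitriou and Haddad are each not a regional dean, so the next rule applies.
Among Dimitriou and Haddad, by date of presenting credentials (earlier first): Dimitriou (Oct 1, 1992) before Haddad (Dec 27, 1992).
Among Horvat, Marchetti, Oyelaran and Tanaka, accorded doyen status before not accorded doyen status: Horvat (accorded doyen status) before Marchetti, Oyelaran and Tanaka (not accorded doyen status).
Marchetti, Oyelaran and Tanaka all have date of arrival in the capital Jul 25, 1995, so the next rule applies.
Marchetti, Oyelaran and Tanaka are each Dean of a regional group, so the next rule applies.
Among Marchetti, Oyelaran and Tanaka, by date of presenting credentials (later first) (reversed rule for this group): Marchetti (Dec 14, 2014) before Oyelaran (Jul 4, 2013) before Tanaka (Feb 28, 2011).
Order: Obi, Vasquez, Dimitriou, Haddad, Nakamura, Andersen, Horvat, Marchetti, Oyelaran, Tanaka. So position 10.

10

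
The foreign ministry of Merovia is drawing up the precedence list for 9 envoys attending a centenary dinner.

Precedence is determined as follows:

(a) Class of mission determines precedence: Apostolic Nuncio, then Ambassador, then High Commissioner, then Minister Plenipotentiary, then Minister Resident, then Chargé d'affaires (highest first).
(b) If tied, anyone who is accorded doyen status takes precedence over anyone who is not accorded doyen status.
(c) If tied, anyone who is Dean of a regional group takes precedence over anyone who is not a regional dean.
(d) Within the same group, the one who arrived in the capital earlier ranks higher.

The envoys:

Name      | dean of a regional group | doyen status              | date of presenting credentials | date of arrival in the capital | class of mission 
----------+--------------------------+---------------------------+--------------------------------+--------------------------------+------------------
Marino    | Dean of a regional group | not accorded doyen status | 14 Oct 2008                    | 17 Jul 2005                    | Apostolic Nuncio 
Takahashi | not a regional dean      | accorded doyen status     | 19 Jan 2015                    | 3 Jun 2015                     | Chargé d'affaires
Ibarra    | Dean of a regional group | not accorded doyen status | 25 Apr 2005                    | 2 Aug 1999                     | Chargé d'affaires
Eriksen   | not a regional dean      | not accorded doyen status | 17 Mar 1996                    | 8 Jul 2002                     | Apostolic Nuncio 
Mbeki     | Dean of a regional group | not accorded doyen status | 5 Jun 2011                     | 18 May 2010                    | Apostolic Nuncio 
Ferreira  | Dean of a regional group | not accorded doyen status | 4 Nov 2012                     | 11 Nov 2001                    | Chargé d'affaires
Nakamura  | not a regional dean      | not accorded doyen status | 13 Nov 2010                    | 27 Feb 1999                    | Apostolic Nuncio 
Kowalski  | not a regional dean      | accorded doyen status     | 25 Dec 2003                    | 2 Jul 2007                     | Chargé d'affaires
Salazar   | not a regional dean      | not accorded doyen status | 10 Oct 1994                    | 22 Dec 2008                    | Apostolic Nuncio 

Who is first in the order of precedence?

Marino

By class of mission: Marino, Mbeki, Nakamura, Eriksen and Salazar (Apostolic Nuncio); then Kowalski, Takahashi, Ibarra and Ferreira (Chargé d'affaires).
Marino, Mbeki, Nakamura, Eriksen and Salazar are each not accorded doyen status, so the next rule applies.
Among Marino, Mbeki, Nakamura, Eriksen and Salazar, Dean of a regional group before not a regional dean: Marino and Mbeki (Dean of a regional group) before Nakamura, Eriksen and Salazar (not a regional dean).
Among Marino and Mbeki, by date of arrival in the capital (earlier first): Marino (17 Jul 2005) before Mbeki (18 May 2010).
Among Nakamura, Eriksen and Salazar, by date of arrival in the capital (earlier first): Nakamura (27 Feb 1999) before Eriksen (8 Jul 2002) before Salazar (22 Dec 2008).
Among Kowalski, Takahashi, Ibarra and Ferreira, accorded doyen status before not accorded doyen status: Kowalski and Takahashi (accorded doyen status) before Ibarra and Ferreira (not accorded doyen status).
Kowalski and Takahashi are each not a regional dean, so the next rule applies.
Among Kowalski and Takahashi, by date of arrival in the capital (earlier first): Kowalski (2 Jul 2007) before Takahashi (3 Jun 2015).
Ibarra and Ferreira are each Dean of a regional group, so the next rule applies.
Among Ibarra and Ferreira, by date of arrival in the capital (earlier first): Ibarra (2 Aug 1999) before Ferreira (11 Nov 2001).
Order: Marino, Mbeki, Nakamura, Eriksen, Salazar, Kowalski, Takahashi, Ibarra, Ferreira.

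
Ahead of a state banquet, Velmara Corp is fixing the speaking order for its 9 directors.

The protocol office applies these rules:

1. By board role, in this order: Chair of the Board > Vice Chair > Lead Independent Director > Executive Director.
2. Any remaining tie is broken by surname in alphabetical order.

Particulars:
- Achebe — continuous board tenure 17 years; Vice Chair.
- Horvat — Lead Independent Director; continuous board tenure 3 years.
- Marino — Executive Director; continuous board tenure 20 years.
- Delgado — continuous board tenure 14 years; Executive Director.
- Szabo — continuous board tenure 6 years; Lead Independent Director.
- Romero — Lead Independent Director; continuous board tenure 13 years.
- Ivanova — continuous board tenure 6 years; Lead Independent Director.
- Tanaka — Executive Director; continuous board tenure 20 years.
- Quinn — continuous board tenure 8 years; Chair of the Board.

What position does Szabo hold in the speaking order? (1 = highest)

By board role: Quinn (Chair of the Board); then Achebe (Vice Chair); then Horvat, Ivanova, Romero and Szabo (Lead Independent Director); then Delgado, Marino and Tanaka (Executive Director).
Among Horvat, Ivanova, Romero and Szabo, alphabetically by surname: Horvat before Ivanova before Romero before Szabo.
Among Delgado, Marino and Tanaka, alphabetically by surname: Delgado before Marino before Tanaka.
Order: Quinn, Achebe, Horvat, Ivanova, Romero, Szabo, Delgado, Marino, Tanaka. So position 6.

6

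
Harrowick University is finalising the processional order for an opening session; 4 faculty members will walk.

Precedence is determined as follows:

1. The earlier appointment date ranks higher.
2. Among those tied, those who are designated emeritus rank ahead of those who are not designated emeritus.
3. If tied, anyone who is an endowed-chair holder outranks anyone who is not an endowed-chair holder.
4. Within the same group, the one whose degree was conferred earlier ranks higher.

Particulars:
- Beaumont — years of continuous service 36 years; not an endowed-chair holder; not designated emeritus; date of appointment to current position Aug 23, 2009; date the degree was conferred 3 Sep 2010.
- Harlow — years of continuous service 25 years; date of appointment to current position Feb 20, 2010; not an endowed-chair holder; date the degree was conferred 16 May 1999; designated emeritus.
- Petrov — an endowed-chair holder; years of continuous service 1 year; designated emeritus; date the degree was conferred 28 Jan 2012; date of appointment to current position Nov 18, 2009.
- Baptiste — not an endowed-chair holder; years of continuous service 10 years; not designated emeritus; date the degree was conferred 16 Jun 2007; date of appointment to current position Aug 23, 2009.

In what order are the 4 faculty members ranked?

By date of appointment to current position (earlier first): Baptiste and Beaumont (both Aug 23, 2009); then Petrov (Nov 18, 2009); then Harlow (Feb 20, 2010).
Baptiste and Beaumont are each not designated emeritus, so the next rule applies.
Baptiste and Beaumont are each not an endowed-chair holder, so the next rule applies.
Among Baptiste and Beaumont, by date the degree was conferred (earlier first): Baptiste (16 Jun 2007) before Beaumont (3 Sep 2010).
Full order: Baptiste, Beaumont, Petrov, Harlow.

Baptiste, Beaumont, Petrov, Harlow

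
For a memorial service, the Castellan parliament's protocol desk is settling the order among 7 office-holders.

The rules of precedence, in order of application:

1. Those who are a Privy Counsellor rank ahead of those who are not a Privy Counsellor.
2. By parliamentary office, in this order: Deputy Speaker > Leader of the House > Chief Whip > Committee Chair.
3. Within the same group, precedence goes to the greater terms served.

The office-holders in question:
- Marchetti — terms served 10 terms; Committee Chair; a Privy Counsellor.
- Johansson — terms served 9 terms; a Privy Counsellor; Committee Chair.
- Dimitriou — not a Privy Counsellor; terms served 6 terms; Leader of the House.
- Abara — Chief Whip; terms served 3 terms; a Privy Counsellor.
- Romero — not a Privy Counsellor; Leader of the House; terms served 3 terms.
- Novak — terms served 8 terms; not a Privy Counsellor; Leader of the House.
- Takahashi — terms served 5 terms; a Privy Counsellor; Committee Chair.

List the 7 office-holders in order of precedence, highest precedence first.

By the first rule: Abara, Marchetti, Johansson and Takahashi (each a Privy Counsellor); then Novak, Dimitriou and Romero (each not a Privy Counsellor).
Among Abara, Marchetti, Johansson and Takahashi, by parliamentary office: Abara (Chief Whip) before Marchetti, Johansson and Takahashi (Committee Chair).
Among Marchetti, Johansson and Takahashi, by terms served (higher first): Marchetti (10 terms) before Johansson (9 terms) before Takahashi (5 terms).
Novak, Dimitriou and Romero are each Leader of the House, so the next rule applies.
Among Novak, Dimitriou and Romero, by terms served (higher first): Novak (8 terms) before Dimitriou (6 terms) before Romero (3 terms).
Full order: Abara, Marchetti, Johansson, Takahashi, Novak, Dimitriou, Romero.

Abara, Marchetti, Johansson, Takahashi, Novak, Dimitriou, Romero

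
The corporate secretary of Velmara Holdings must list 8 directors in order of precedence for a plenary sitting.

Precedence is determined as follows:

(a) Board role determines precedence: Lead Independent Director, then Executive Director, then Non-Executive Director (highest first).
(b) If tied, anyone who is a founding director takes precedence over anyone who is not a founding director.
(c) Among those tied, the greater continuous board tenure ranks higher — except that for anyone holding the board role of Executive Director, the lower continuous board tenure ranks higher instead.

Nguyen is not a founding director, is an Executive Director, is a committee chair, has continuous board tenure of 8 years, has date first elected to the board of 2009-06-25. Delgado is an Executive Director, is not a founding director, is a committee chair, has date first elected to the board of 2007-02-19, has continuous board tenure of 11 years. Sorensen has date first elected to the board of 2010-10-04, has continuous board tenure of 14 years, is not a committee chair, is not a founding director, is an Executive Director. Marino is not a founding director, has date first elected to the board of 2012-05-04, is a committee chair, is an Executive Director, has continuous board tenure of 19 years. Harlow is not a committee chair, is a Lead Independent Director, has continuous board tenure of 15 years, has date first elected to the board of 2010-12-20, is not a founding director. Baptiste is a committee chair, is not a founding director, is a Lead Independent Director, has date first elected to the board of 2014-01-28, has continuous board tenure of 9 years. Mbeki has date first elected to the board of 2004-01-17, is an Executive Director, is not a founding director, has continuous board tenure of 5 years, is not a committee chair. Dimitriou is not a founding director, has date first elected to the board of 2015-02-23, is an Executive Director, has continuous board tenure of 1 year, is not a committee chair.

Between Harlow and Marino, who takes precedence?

Harlow

By board role: Harlow and Baptiste (Lead Independent Director); then Dimitriou, Mbeki, Nguyen, Delgado, Sorensen and Marino (Executive Director).
Harlow and Baptiste are each not a founding director, so the next rule applies.
Among Harlow and Baptiste, by continuous board tenure (higher first): Harlow (15 years) before Baptiste (9 years).
Dimitriou, Mbeki, Nguyen, Delgado, Sorensen and Marino are each not a founding director, so the next rule applies.
Among Dimitriou, Mbeki, Nguyen, Delgado, Sorensen and Marino, by continuous board tenure (lower first) (reversed rule for this group): Dimitriou (1 year) before Mbeki (5 years) before Nguyen (8 years) before Delgado (11 years) before Sorensen (14 years) before Marino (19 years).
So Harlow takes precedence.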